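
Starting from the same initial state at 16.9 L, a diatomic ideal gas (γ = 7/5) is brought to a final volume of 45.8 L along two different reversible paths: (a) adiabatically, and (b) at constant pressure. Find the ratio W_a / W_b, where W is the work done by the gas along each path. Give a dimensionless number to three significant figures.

W_a / W_b ≈ 0.481

Path (a) adiabatic: W = P₁V₁(1 − (V₁/V₂)^(γ−1))/(γ−1) → W_a/(P₁V₁) = 0.8222.
Path (b) isobaric: W = P₁(V₂ − V₁) → W_b/(P₁V₁) = 1.71.
W_a / W_b = 0.8222 / 1.71 = 0.4808.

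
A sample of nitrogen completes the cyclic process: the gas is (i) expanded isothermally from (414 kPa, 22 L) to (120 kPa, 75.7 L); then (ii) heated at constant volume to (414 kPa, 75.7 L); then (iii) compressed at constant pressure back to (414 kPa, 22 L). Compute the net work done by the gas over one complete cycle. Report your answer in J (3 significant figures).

Leg (i): W = PᵢVᵢ ln(V_f/Vᵢ) = (9108) ln(75.7/22) = 11255 J.
Leg (ii): W = 0.
Leg (iii): W = PΔV = (414)(22 − 75.7) = -22232 J.
W_net = 11255 − 22232 = -10977 J.

W_net ≈ -11000 J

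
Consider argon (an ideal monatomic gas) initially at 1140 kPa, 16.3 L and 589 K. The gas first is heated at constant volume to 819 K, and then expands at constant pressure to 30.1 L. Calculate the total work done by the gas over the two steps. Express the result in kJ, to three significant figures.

W_total ≈ 21.9 kJ

Step 1 (isochoric): W = 0 (constant volume).
After step 1: P = 1585 kPa (V unchanged).
Step 2 (isobaric): W = PΔV = (1585 kPa)(30.1 − 16.3 L) = 21875 J.
W_total = 0 + 21875 = 21875 J.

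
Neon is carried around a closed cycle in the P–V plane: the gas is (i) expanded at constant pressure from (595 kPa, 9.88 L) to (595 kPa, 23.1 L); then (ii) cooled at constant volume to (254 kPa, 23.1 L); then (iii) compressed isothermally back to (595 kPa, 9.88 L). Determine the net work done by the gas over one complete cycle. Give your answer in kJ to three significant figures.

Leg (i): W = PΔV = (595)(23.1 − 9.88) = 7866 J.
Leg (ii): W = 0.
Leg (iii): W = PᵢVᵢ ln(V_f/Vᵢ) = (5867) ln(9.88/23.1) = -4983 J.
W_net = 7866 − 4983 = 2883 J.

W_net ≈ 2.88 kJ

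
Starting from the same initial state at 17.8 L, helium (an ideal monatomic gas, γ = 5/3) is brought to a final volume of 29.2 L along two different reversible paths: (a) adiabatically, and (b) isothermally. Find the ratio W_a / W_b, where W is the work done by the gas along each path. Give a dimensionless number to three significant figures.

Path (a) adiabatic: W = P₁V₁(1 − (V₁/V₂)^(γ−1))/(γ−1) → W_a/(P₁V₁) = 0.4216.
Path (b) isothermal: W = P₁V₁ ln(V₂/V₁) → W_b/(P₁V₁) = 0.495.
W_a / W_b = 0.4216 / 0.495 = 0.8518.

W_a / W_b ≈ 0.852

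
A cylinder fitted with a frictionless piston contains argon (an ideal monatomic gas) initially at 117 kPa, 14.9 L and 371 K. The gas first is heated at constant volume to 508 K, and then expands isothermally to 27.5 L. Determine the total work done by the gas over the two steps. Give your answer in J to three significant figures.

Step 1 (isochoric): W = 0 (constant volume).
After step 1: P = 160.2 kPa (V unchanged).
Step 2 (isothermal): W = P₁V₁ ln(V₂/V₁) = (2387) ln(27.5/14.9) = 1463 J.
W_total = 0 + 1463 = 1463 J.

W_total ≈ 1460 J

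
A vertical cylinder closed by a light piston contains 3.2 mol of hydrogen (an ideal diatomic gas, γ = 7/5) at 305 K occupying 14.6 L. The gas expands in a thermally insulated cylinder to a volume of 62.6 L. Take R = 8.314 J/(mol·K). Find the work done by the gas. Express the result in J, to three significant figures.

W ≈ 8950 J

Adiabatic: TV^(γ−1) = const with γ = 7/5.
T₂ = T₁ (V₁/V₂)^(γ−1) = 305 × (14.6/62.6)^0.4 = 305 × 0.5586 = 170.4 K.
W_by = nCᵥ(T₁ − T₂) = (3.2)(20.79)(305 − 170.4) = 8954 J.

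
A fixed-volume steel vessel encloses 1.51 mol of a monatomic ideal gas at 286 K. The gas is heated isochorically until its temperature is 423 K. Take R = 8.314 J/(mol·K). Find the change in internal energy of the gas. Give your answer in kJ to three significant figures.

ΔU ≈ 2.58 kJ

Constant volume ⇒ W = 0, so Q = ΔU = nCᵥΔT with Cᵥ = 3R/2 = 12.47 J/(mol·K).
ΔU = (1.51)(12.47)(423 − 286) = 2580 J.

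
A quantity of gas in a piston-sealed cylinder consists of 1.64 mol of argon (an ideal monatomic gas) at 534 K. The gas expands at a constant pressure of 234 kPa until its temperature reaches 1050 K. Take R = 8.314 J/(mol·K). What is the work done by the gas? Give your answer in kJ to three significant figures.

Isobaric: W = P ΔV = nR ΔT.
W = (1.64)(8.314)(1050 − 534) = 7036 J.

W ≈ 7.04 kJ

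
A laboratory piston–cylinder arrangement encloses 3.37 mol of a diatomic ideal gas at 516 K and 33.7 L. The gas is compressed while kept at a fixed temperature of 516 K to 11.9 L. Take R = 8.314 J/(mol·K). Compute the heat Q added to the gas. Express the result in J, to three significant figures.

Isothermal ⇒ ΔU = 0, so Q = W = nRT ln(V₂/V₁).
Q = (3.37)(8.314)(516) ln(11.9/33.7) = 14457 × -1.041 = -15050 J.

Q ≈ -15000 J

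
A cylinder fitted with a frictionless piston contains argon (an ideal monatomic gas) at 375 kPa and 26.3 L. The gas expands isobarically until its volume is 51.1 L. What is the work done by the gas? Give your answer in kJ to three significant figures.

Isobaric: W = P ΔV.
W = (375 kPa)(51.1 − 26.3 L) = (375)(24.8) = 9300 J.

W ≈ 9.30 kJ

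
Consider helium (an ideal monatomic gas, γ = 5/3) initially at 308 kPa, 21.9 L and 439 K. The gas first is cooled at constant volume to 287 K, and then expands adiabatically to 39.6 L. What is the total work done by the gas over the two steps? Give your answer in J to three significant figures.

W_total ≈ 2160 J

Step 1 (isochoric): W = 0 (constant volume).
After step 1: P = 201.4 kPa (V unchanged).
Step 2 (adiabatic): W = (P₁V₁ − P₂V₂)/(γ−1) = (4410 − 2971)/0.667 = 2158 J.
W_total = 0 + 2158 = 2158 J.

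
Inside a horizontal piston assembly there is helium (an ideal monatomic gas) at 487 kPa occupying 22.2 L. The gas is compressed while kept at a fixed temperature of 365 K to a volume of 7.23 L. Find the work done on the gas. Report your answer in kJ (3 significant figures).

W ≈ 12.1 kJ

Isothermal: W = nRT ln(V₂/V₁) = P₁V₁ ln(V₂/V₁).
P₁V₁ = (487 kPa)(22.2 L) = 10811 J.
W = 10811 × ln(7.23/22.2) = 10811 × -1.122
W_by_gas = -12129 J; work on gas = −W_by = 12129 J.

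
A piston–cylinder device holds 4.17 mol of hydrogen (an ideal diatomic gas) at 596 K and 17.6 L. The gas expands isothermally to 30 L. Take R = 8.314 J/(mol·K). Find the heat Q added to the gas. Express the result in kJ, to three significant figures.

Isothermal ⇒ ΔU = 0, so Q = W = nRT ln(V₂/V₁).
Q = (4.17)(8.314)(596) ln(30/17.6) = 20663 × 0.5333 = 11020 J.

Q ≈ 11.0 kJ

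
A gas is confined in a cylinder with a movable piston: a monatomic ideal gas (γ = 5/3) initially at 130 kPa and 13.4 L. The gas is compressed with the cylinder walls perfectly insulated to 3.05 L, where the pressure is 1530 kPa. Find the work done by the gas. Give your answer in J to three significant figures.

W ≈ -4390 J

Adiabatic: W = (P₁V₁ − P₂V₂)/(γ − 1) with γ = 5/3.
P₁V₁ = 1742 J, P₂V₂ = 4666 J.
W = (1742 − 4666) / 0.6667 = -4387 J.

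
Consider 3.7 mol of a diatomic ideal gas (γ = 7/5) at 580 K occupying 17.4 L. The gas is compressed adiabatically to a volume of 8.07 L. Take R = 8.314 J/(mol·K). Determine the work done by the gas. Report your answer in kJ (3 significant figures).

Adiabatic: TV^(γ−1) = const with γ = 7/5.
T₂ = T₁ (V₁/V₂)^(γ−1) = 580 × (17.4/8.07)^0.4 = 580 × 1.36 = 788.7 K.
W_by = nCᵥ(T₁ − T₂) = (3.7)(20.79)(580 − 788.7) = -16048 J.

W ≈ -16.0 kJ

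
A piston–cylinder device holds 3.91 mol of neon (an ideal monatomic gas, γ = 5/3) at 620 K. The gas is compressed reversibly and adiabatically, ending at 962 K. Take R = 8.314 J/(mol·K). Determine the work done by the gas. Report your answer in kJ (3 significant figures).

W ≈ -16.7 kJ

Adiabatic ⇒ Q = 0, so W_by = −ΔU = nCᵥ(T₁ − T₂).
Cᵥ = 3R/2 = 12.47 J/(mol·K).
W = (3.91)(12.47)(620 − 962) = -16676 J.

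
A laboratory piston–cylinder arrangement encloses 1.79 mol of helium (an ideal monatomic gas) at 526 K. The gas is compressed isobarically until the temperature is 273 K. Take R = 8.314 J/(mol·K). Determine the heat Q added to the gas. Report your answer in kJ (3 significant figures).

Isobaric: W = nRΔT = (1.79)(8.314)(-253) = -3765 J.
ΔU = nCᵥΔT with Cᵥ = 3R/2: ΔU = (1.79)(12.47)(-253) = -5648 J.
Q = ΔU + W = -5648 − 3765 = -9413 J.

Q ≈ -9.41 kJ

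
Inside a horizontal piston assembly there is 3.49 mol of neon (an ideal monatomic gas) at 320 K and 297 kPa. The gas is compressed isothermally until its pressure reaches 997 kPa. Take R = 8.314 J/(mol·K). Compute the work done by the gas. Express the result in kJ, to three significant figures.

W ≈ -11.2 kJ

Isothermal process: W = nRT ln(V₂/V₁) = nRT ln(P₁/P₂).
W = (3.49)(8.314)(320) × ln(297/997)
  = 9285 × ln(0.2979) = 9285 × -1.211
W_by_gas = -11244 J.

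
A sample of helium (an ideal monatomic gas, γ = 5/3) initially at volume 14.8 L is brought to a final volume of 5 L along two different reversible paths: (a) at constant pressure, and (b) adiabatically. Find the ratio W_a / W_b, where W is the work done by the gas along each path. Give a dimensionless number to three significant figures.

W_a / W_b ≈ 0.416

Path (a) isobaric: W = P₁(V₂ − V₁) → W_a/(P₁V₁) = -0.6622.
Path (b) adiabatic: W = P₁V₁(1 − (V₁/V₂)^(γ−1))/(γ−1) → W_b/(P₁V₁) = -1.592.
W_a / W_b = -0.6622 / -1.592 = 0.4158.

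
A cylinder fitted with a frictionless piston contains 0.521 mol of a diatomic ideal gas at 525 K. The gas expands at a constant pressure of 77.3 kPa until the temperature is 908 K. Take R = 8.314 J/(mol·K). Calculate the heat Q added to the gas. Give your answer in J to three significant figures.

Isobaric: W = nRΔT = (0.521)(8.314)(383) = 1659 J.
ΔU = nCᵥΔT with Cᵥ = 5R/2: ΔU = (0.521)(20.79)(383) = 4148 J.
Q = ΔU + W = 4148 + 1659 = 5807 J.

Q ≈ 5810 J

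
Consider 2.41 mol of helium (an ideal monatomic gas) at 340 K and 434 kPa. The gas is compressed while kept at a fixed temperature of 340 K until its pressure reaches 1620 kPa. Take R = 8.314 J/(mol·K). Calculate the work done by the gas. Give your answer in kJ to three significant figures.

Isothermal process: W = nRT ln(V₂/V₁) = nRT ln(P₁/P₂).
W = (2.41)(8.314)(340) × ln(434/1620)
  = 6812 × ln(0.2679) = 6812 × -1.317
W_by_gas = -8973 J.

W ≈ -8.97 kJ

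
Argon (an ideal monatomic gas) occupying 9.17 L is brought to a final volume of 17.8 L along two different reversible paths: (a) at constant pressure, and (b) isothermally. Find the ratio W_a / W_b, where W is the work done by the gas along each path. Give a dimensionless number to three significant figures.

Path (a) isobaric: W = P₁(V₂ − V₁) → W_a/(P₁V₁) = 0.9411.
Path (b) isothermal: W = P₁V₁ ln(V₂/V₁) → W_b/(P₁V₁) = 0.6633.
W_a / W_b = 0.9411 / 0.6633 = 1.419.

W_a / W_b ≈ 1.42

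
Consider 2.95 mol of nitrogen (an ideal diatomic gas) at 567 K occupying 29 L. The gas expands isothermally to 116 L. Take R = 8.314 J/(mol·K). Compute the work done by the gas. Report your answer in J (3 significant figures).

W ≈ 19300 J

Isothermal: W = nRT ln(V₂/V₁).
W = (2.95)(8.314)(567) × ln(116/29)
  = 13906 × 1.386
W_by_gas = 19278 J.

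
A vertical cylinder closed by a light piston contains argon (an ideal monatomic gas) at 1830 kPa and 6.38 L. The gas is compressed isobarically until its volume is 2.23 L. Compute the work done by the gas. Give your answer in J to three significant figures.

Isobaric: W = P ΔV.
W = (1830 kPa)(2.23 − 6.38 L) = (1830)(-4.15) = -7595 J.

W ≈ -7590 J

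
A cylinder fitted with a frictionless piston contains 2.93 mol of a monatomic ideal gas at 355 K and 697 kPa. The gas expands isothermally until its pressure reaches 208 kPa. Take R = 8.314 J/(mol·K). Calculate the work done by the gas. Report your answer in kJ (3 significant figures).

Isothermal process: W = nRT ln(V₂/V₁) = nRT ln(P₁/P₂).
W = (2.93)(8.314)(355) × ln(697/208)
  = 8648 × ln(3.351) = 8648 × 1.209
W_by_gas = 10457 J.

W ≈ 10.5 kJ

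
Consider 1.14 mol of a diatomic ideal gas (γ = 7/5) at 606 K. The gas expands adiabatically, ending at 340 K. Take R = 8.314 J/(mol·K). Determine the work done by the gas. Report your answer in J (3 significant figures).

W ≈ 6300 J

Adiabatic ⇒ Q = 0, so W_by = −ΔU = nCᵥ(T₁ − T₂).
Cᵥ = 5R/2 = 20.79 J/(mol·K).
W = (1.14)(20.79)(606 − 340) = 6303 J.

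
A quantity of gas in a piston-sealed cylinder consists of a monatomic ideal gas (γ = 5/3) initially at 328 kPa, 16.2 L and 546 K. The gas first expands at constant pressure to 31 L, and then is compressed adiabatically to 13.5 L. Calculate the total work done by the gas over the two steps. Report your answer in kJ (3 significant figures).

Step 1 (isobaric): W = PΔV = (328 kPa)(31 − 16.2 L) = 4854 J.
After step 1: P = 328 kPa, V = 31 L, T = 1045 K.
Step 2 (adiabatic): W = (P₁V₁ − P₂V₂)/(γ−1) = (10168 − 17698)/0.667 = -11295 J.
W_total = 4854 − 11295 = -6440 J.

W_total ≈ -6.44 kJ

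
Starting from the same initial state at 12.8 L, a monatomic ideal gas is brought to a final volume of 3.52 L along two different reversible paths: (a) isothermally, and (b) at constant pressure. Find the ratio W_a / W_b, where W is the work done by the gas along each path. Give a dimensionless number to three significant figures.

W_a / W_b ≈ 1.78

Path (a) isothermal: W = P₁V₁ ln(V₂/V₁) → W_a/(P₁V₁) = -1.291.
Path (b) isobaric: W = P₁(V₂ − V₁) → W_b/(P₁V₁) = -0.725.
W_a / W_b = -1.291 / -0.725 = 1.781.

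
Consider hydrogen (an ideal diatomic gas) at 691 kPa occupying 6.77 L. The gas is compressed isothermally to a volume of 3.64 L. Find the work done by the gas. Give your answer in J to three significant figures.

W ≈ -2900 J

Isothermal: W = nRT ln(V₂/V₁) = P₁V₁ ln(V₂/V₁).
P₁V₁ = (691 kPa)(6.77 L) = 4678 J.
W = 4678 × ln(3.64/6.77) = 4678 × -0.6205
W_by_gas = -2903 J.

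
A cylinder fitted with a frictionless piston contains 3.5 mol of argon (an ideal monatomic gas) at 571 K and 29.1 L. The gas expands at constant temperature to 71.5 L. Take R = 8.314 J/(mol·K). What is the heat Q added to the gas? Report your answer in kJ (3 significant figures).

Q ≈ 14.9 kJ

Isothermal ⇒ ΔU = 0, so Q = W = nRT ln(V₂/V₁).
Q = (3.5)(8.314)(571) ln(71.5/29.1) = 16616 × 0.899 = 14937 J.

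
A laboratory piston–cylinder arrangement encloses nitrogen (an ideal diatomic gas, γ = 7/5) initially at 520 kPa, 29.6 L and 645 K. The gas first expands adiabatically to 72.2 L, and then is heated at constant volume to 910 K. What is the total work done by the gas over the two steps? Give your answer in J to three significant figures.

Step 1 (adiabatic): W = (P₁V₁ − P₂V₂)/(γ−1) = (15392 − 10774)/0.4 = 11544 J.
Step 2 (isochoric): W = 0 (constant volume).
W_total = 11544 + 0 = 11544 J.

W_total ≈ 11500 J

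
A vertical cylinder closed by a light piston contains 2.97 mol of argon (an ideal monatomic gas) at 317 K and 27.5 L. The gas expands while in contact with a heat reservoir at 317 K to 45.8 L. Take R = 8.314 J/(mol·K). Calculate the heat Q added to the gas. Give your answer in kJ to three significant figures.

Q ≈ 3.99 kJ

Isothermal ⇒ ΔU = 0, so Q = W = nRT ln(V₂/V₁).
Q = (2.97)(8.314)(317) ln(45.8/27.5) = 7828 × 0.5101 = 3993 J.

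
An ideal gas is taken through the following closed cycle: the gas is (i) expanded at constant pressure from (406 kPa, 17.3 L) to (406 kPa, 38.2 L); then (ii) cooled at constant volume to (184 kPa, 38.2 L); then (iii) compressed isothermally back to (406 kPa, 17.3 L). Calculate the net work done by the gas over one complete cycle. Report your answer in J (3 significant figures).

Leg (i): W = PΔV = (406)(38.2 − 17.3) = 8485 J.
Leg (ii): W = 0.
Leg (iii): W = PᵢVᵢ ln(V_f/Vᵢ) = (7029) ln(17.3/38.2) = -5568 J.
W_net = 8485 − 5568 = 2918 J.

W_net ≈ 2920 J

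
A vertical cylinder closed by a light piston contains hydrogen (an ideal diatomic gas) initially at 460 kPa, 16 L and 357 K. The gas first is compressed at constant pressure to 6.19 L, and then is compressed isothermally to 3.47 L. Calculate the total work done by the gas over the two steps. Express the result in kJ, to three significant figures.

Step 1 (isobaric): W = PΔV = (460 kPa)(6.19 − 16 L) = -4513 J.
After step 1: P = 460 kPa, V = 6.19 L, T = 138.1 K.
Step 2 (isothermal): W = P₁V₁ ln(V₂/V₁) = (2847) ln(3.47/6.19) = -1648 J.
W_total = -4513 − 1648 = -6161 J.

W_total ≈ -6.16 kJ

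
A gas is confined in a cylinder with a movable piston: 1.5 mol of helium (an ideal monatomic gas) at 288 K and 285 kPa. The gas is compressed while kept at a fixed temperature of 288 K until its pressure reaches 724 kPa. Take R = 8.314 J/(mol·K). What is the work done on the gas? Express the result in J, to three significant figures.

W ≈ 3350 J

Isothermal process: W = nRT ln(V₂/V₁) = nRT ln(P₁/P₂).
W = (1.5)(8.314)(288) × ln(285/724)
  = 3592 × ln(0.3936) = 3592 × -0.9323
W_by_gas = -3349 J; work on gas = −W_by = 3349 J.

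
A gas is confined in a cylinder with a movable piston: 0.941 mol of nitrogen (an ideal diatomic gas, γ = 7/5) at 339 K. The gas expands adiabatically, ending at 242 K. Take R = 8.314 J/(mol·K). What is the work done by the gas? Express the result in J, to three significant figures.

Adiabatic ⇒ Q = 0, so W_by = −ΔU = nCᵥ(T₁ − T₂).
Cᵥ = 5R/2 = 20.79 J/(mol·K).
W = (0.941)(20.79)(339 − 242) = 1897 J.

W ≈ 1900 J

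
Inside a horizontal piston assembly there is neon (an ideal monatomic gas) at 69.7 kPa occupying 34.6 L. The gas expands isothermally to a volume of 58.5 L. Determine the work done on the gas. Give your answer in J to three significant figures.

W ≈ -1270 J

Isothermal: W = nRT ln(V₂/V₁) = P₁V₁ ln(V₂/V₁).
P₁V₁ = (69.7 kPa)(34.6 L) = 2412 J.
W = 2412 × ln(58.5/34.6) = 2412 × 0.5252
W_by_gas = 1267 J; work on gas = −W_by = -1267 J.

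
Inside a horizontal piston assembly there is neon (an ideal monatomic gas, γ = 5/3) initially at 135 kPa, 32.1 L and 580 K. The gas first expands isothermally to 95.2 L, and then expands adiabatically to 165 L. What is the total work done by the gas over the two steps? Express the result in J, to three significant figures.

Step 1 (isothermal): W = P₁V₁ ln(V₂/V₁) = (4334) ln(95.2/32.1) = 4711 J.
After step 1: P = 45.52 kPa, V = 95.2 L, T = 580 K.
Step 2 (adiabatic): W = (P₁V₁ − P₂V₂)/(γ−1) = (4334 − 3003)/0.667 = 1995 J.
W_total = 4711 + 1995 = 6706 J.

W_total ≈ 6710 J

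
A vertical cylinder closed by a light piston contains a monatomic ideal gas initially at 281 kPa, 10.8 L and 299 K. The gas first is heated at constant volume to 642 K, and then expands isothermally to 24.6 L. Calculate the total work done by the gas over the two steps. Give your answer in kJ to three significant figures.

W_total ≈ 5.36 kJ

Step 1 (isochoric): W = 0 (constant volume).
After step 1: P = 603.4 kPa (V unchanged).
Step 2 (isothermal): W = P₁V₁ ln(V₂/V₁) = (6516) ln(24.6/10.8) = 5364 J.
W_total = 0 + 5364 = 5364 J.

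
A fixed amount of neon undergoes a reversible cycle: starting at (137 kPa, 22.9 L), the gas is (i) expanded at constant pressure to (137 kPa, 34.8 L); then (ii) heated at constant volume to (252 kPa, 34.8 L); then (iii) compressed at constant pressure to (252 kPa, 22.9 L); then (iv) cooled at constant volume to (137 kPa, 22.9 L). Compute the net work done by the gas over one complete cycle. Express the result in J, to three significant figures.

Constant-volume legs do no work.
W(i) = (137)(34.8 − 22.9) = 1630 J; W(iii) = (252)(22.9 − 34.8) = -2999 J.
W_net = 1630 − 2999 = -1368 J (the counter-clockwise enclosed area).

W_net ≈ -1370 J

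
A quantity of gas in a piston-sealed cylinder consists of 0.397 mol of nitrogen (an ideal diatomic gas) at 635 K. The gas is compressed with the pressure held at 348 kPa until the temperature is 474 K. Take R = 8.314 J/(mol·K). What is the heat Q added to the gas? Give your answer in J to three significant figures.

Q ≈ -1860 J

Isobaric: W = nRΔT = (0.397)(8.314)(-161) = -531.4 J.
ΔU = nCᵥΔT with Cᵥ = 5R/2: ΔU = (0.397)(20.79)(-161) = -1329 J.
Q = ΔU + W = -1329 − 531.4 = -1860 J.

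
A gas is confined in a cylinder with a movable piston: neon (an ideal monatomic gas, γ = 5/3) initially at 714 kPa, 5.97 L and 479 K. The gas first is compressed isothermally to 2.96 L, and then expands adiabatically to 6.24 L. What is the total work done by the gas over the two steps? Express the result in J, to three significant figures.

W_total ≈ -486 J

Step 1 (isothermal): W = P₁V₁ ln(V₂/V₁) = (4263) ln(2.96/5.97) = -2990 J.
After step 1: P = 1440 kPa, V = 2.96 L, T = 479 K.
Step 2 (adiabatic): W = (P₁V₁ − P₂V₂)/(γ−1) = (4263 − 2593)/0.667 = 2505 J.
W_total = -2990 + 2505 = -485.6 J.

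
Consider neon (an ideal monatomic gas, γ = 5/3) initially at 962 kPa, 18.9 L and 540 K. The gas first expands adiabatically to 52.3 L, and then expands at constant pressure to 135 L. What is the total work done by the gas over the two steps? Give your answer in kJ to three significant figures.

W_total ≈ 28.0 kJ

Step 1 (adiabatic): W = (P₁V₁ − P₂V₂)/(γ−1) = (18182 − 9225)/0.667 = 13436 J.
After step 1: P = 176.4 kPa, V = 52.3 L, T = 274 K.
Step 2 (isobaric): W = PΔV = (176.4 kPa)(135 − 52.3 L) = 14586 J.
W_total = 13436 + 14586 = 28022 J.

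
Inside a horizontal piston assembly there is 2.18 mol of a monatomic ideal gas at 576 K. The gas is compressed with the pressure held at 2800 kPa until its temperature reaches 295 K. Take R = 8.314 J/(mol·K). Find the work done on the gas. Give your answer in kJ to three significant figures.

Isobaric: W = P ΔV = nR ΔT.
W = (2.18)(8.314)(295 − 576) = -5093 J.
Work on gas = −W_by = 5093 J.

W ≈ 5.09 kJ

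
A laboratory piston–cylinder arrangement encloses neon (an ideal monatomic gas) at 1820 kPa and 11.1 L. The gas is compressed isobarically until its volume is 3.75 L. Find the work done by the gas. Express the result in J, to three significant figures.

W ≈ -13400 J

Isobaric: W = P ΔV.
W = (1820 kPa)(3.75 − 11.1 L) = (1820)(-7.35) = -13377 J.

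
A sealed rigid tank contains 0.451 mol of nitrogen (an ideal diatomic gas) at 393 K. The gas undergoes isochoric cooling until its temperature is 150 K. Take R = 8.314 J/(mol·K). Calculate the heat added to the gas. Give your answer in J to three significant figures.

Constant volume ⇒ W = 0, so Q = ΔU = nCᵥΔT with Cᵥ = 5R/2 = 20.79 J/(mol·K).
ΔU = (0.451)(20.79)(150 − 393) = -2278 J.

Q ≈ -2280 J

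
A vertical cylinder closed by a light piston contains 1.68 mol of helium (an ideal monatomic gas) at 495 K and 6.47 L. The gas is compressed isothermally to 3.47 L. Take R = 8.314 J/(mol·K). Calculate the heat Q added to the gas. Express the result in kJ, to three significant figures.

Isothermal ⇒ ΔU = 0, so Q = W = nRT ln(V₂/V₁).
Q = (1.68)(8.314)(495) ln(3.47/6.47) = 6914 × -0.623 = -4308 J.

Q ≈ -4.31 kJ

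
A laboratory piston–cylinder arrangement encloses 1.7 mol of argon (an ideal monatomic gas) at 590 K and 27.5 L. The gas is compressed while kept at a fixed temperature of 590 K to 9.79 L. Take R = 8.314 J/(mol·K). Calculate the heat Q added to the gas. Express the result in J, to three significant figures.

Isothermal ⇒ ΔU = 0, so Q = W = nRT ln(V₂/V₁).
Q = (1.7)(8.314)(590) ln(9.79/27.5) = 8339 × -1.033 = -8613 J.

Q ≈ -8610 J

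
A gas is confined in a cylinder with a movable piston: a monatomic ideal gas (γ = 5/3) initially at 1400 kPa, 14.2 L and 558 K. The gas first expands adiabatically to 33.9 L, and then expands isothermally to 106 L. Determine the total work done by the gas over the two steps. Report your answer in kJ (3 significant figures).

W_total ≈ 25.8 kJ

Step 1 (adiabatic): W = (P₁V₁ − P₂V₂)/(γ−1) = (19880 − 11129)/0.667 = 13126 J.
After step 1: P = 328.3 kPa, V = 33.9 L, T = 312.4 K.
Step 2 (isothermal): W = P₁V₁ ln(V₂/V₁) = (11129) ln(106/33.9) = 12688 J.
W_total = 13126 + 12688 = 25814 J.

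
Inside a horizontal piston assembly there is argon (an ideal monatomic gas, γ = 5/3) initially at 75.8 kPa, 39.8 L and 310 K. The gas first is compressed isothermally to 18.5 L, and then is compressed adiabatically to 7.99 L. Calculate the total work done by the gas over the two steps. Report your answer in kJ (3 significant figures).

Step 1 (isothermal): W = P₁V₁ ln(V₂/V₁) = (3017) ln(18.5/39.8) = -2311 J.
After step 1: P = 163.1 kPa, V = 18.5 L, T = 310 K.
Step 2 (adiabatic): W = (P₁V₁ − P₂V₂)/(γ−1) = (3017 − 5280)/0.667 = -3395 J.
W_total = -2311 − 3395 = -5706 J.

W_total ≈ -5.71 kJ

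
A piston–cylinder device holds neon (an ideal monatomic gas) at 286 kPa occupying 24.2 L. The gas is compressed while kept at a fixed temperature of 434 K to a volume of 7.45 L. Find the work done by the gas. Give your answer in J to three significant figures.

Isothermal: W = nRT ln(V₂/V₁) = P₁V₁ ln(V₂/V₁).
P₁V₁ = (286 kPa)(24.2 L) = 6921 J.
W = 6921 × ln(7.45/24.2) = 6921 × -1.178
W_by_gas = -8154 J.

W ≈ -8150 J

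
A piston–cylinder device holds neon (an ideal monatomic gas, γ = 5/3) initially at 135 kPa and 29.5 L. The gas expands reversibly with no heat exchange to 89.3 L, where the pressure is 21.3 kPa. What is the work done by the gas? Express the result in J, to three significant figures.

W ≈ 3120 J

Adiabatic: W = (P₁V₁ − P₂V₂)/(γ − 1) with γ = 5/3.
P₁V₁ = 3982 J, P₂V₂ = 1902 J.
W = (3982 − 1902) / 0.6667 = 3121 J.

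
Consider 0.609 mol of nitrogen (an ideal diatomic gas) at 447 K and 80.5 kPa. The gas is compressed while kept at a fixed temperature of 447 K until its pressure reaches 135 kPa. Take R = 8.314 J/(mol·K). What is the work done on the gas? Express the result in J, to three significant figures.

Isothermal process: W = nRT ln(V₂/V₁) = nRT ln(P₁/P₂).
W = (0.609)(8.314)(447) × ln(80.5/135)
  = 2263 × ln(0.5963) = 2263 × -0.517
W_by_gas = -1170 J; work on gas = −W_by = 1170 J.

W ≈ 1170 J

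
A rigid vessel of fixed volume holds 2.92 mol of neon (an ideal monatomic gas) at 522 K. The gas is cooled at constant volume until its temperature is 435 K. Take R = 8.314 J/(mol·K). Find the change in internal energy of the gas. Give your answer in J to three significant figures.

Constant volume ⇒ W = 0, so Q = ΔU = nCᵥΔT with Cᵥ = 3R/2 = 12.47 J/(mol·K).
ΔU = (2.92)(12.47)(435 − 522) = -3168 J.

ΔU ≈ -3170 J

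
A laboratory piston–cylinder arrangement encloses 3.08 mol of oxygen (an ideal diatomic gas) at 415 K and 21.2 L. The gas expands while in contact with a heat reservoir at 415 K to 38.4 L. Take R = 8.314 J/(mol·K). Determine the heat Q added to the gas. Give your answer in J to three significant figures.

Q ≈ 6310 J

Isothermal ⇒ ΔU = 0, so Q = W = nRT ln(V₂/V₁).
Q = (3.08)(8.314)(415) ln(38.4/21.2) = 10627 × 0.5941 = 6313 J.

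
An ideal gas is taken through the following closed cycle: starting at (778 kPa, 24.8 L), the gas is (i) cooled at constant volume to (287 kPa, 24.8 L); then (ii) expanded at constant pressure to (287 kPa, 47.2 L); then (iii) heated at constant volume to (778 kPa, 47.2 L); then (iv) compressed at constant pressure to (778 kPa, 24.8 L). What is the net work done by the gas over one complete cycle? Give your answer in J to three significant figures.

W_net ≈ -11000 J

Constant-volume legs do no work.
W(ii) = (287)(47.2 − 24.8) = 6429 J; W(iv) = (778)(24.8 − 47.2) = -17427 J.
W_net = 6429 − 17427 = -10998 J (the counter-clockwise enclosed area).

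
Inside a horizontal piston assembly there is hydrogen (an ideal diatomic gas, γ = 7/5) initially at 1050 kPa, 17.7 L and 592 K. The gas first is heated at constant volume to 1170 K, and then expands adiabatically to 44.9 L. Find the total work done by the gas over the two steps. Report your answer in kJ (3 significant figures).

W_total ≈ 28.5 kJ

Step 1 (isochoric): W = 0 (constant volume).
After step 1: P = 2075 kPa (V unchanged).
Step 2 (adiabatic): W = (P₁V₁ − P₂V₂)/(γ−1) = (36730 − 25311)/0.4 = 28548 J.
W_total = 0 + 28548 = 28548 J.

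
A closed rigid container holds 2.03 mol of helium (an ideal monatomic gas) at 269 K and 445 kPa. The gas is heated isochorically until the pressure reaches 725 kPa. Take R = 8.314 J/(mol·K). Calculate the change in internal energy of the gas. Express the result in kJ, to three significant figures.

Constant volume ⇒ W = 0, so Q = ΔU = nCᵥΔT with Cᵥ = 3R/2 = 12.47 J/(mol·K).
At constant V, T₂/T₁ = P₂/P₁ ⇒ ΔT = T₁(P₂/P₁ − 1) = 269·(725/445 − 1) = 169.3 K.
ΔU = (2.03)(12.47)(169.3) = 4285 J.

ΔU ≈ 4.28 kJ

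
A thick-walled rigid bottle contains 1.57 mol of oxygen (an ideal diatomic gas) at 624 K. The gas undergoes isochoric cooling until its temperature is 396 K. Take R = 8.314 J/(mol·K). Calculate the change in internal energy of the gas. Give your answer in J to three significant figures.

Constant volume ⇒ W = 0, so Q = ΔU = nCᵥΔT with Cᵥ = 5R/2 = 20.79 J/(mol·K).
ΔU = (1.57)(20.79)(396 − 624) = -7440 J.

ΔU ≈ -7440 J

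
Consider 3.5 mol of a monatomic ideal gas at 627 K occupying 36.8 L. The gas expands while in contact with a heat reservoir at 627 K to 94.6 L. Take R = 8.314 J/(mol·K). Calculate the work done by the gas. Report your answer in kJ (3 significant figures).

Isothermal: W = nRT ln(V₂/V₁).
W = (3.5)(8.314)(627) × ln(94.6/36.8)
  = 18245 × 0.9442
W_by_gas = 17226 J.

W ≈ 17.2 kJ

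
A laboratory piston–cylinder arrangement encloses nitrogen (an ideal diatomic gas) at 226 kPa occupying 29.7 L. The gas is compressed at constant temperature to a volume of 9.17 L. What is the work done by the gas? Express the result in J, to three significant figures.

W ≈ -7890 J

Isothermal: W = nRT ln(V₂/V₁) = P₁V₁ ln(V₂/V₁).
P₁V₁ = (226 kPa)(29.7 L) = 6712 J.
W = 6712 × ln(9.17/29.7) = 6712 × -1.175
W_by_gas = -7888 J.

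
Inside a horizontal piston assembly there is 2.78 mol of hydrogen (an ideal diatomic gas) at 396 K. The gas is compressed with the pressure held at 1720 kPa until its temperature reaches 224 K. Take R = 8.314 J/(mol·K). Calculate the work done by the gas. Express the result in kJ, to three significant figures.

Isobaric: W = P ΔV = nR ΔT.
W = (2.78)(8.314)(224 − 396) = -3975 J.

W ≈ -3.98 kJ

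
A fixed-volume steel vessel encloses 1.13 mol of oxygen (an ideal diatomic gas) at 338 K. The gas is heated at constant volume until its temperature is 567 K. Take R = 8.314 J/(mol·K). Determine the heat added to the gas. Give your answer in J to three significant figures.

Constant volume ⇒ W = 0, so Q = ΔU = nCᵥΔT with Cᵥ = 5R/2 = 20.79 J/(mol·K).
ΔU = (1.13)(20.79)(567 − 338) = 5379 J.

Q ≈ 5380 J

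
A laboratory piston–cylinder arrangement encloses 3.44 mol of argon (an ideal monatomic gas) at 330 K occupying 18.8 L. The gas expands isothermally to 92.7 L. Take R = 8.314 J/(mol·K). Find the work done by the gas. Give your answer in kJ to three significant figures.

Isothermal: W = nRT ln(V₂/V₁).
W = (3.44)(8.314)(330) × ln(92.7/18.8)
  = 9438 × 1.596
W_by_gas = 15059 J.

W ≈ 15.1 kJ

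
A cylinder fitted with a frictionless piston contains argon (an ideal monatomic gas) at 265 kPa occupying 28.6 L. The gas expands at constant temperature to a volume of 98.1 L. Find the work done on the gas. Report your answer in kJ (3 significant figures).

W ≈ -9.34 kJ

Isothermal: W = nRT ln(V₂/V₁) = P₁V₁ ln(V₂/V₁).
P₁V₁ = (265 kPa)(28.6 L) = 7579 J.
W = 7579 × ln(98.1/28.6) = 7579 × 1.233
W_by_gas = 9342 J; work on gas = −W_by = -9342 J.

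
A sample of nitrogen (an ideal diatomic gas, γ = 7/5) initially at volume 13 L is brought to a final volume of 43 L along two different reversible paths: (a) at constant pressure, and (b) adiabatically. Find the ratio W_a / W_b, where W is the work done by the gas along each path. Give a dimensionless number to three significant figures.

Path (a) isobaric: W = P₁(V₂ − V₁) → W_a/(P₁V₁) = 2.308.
Path (b) adiabatic: W = P₁V₁(1 − (V₁/V₂)^(γ−1))/(γ−1) → W_b/(P₁V₁) = 0.9507.
W_a / W_b = 2.308 / 0.9507 = 2.427.

W_a / W_b ≈ 2.43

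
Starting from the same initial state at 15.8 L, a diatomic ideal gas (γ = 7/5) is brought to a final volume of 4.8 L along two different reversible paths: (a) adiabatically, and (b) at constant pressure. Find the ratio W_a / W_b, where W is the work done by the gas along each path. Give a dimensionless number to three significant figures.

Path (a) adiabatic: W = P₁V₁(1 − (V₁/V₂)^(γ−1))/(γ−1) → W_a/(P₁V₁) = -1.526.
Path (b) isobaric: W = P₁(V₂ − V₁) → W_b/(P₁V₁) = -0.6962.
W_a / W_b = -1.526 / -0.6962 = 2.192.

W_a / W_b ≈ 2.19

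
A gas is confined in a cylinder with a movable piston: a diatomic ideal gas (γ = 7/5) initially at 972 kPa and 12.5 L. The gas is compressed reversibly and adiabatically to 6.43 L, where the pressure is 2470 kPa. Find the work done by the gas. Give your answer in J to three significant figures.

Adiabatic: W = (P₁V₁ − P₂V₂)/(γ − 1) with γ = 7/5.
P₁V₁ = 12150 J, P₂V₂ = 15882 J.
W = (12150 − 15882) / 0.4 = -9330 J.

W ≈ -9330 J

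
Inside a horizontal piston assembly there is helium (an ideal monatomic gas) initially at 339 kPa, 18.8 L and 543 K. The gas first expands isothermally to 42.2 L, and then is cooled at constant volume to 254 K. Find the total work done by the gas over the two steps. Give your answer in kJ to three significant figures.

W_total ≈ 5.15 kJ

Step 1 (isothermal): W = P₁V₁ ln(V₂/V₁) = (6373) ln(42.2/18.8) = 5153 J.
Step 2 (isochoric): W = 0 (constant volume).
W_total = 5153 + 0 = 5153 J.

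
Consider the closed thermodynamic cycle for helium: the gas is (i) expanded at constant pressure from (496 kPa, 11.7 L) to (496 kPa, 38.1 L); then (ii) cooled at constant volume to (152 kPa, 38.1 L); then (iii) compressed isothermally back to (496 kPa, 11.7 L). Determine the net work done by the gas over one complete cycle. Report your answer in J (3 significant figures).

Leg (i): W = PΔV = (496)(38.1 − 11.7) = 13094 J.
Leg (ii): W = 0.
Leg (iii): W = PᵢVᵢ ln(V_f/Vᵢ) = (5791) ln(11.7/38.1) = -6837 J.
W_net = 13094 − 6837 = 6257 J.

W_net ≈ 6260 J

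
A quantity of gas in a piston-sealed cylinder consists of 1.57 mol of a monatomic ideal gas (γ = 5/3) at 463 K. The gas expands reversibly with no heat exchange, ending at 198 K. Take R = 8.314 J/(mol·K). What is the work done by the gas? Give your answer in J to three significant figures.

Adiabatic ⇒ Q = 0, so W_by = −ΔU = nCᵥ(T₁ − T₂).
Cᵥ = 3R/2 = 12.47 J/(mol·K).
W = (1.57)(12.47)(463 − 198) = 5189 J.

W ≈ 5190 J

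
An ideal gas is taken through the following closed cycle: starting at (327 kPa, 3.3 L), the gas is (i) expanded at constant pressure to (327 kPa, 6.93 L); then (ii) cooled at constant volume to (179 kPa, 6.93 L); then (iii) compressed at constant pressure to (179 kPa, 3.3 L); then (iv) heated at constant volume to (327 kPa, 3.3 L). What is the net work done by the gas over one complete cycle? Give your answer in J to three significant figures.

Constant-volume legs do no work.
W(i) = (327)(6.93 − 3.3) = 1187 J; W(iii) = (179)(3.3 − 6.93) = -649.8 J.
W_net = 1187 − 649.8 = 537.2 J (the clockwise enclosed area).

W_net ≈ 537 J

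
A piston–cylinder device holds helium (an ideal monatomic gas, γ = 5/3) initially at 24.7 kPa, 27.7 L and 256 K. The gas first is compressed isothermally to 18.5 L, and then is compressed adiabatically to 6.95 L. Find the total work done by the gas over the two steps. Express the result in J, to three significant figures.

W_total ≈ -1220 J

Step 1 (isothermal): W = P₁V₁ ln(V₂/V₁) = (684.2) ln(18.5/27.7) = -276.2 J.
After step 1: P = 36.98 kPa, V = 18.5 L, T = 256 K.
Step 2 (adiabatic): W = (P₁V₁ − P₂V₂)/(γ−1) = (684.2 − 1314)/0.667 = -944.9 J.
W_total = -276.2 − 944.9 = -1221 J.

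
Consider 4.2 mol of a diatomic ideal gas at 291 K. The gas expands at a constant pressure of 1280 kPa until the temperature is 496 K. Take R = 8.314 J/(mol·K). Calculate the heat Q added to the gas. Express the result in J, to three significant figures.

Q ≈ 25100 J

Isobaric: W = nRΔT = (4.2)(8.314)(205) = 7158 J.
ΔU = nCᵥΔT with Cᵥ = 5R/2: ΔU = (4.2)(20.79)(205) = 17896 J.
Q = ΔU + W = 17896 + 7158 = 25054 J.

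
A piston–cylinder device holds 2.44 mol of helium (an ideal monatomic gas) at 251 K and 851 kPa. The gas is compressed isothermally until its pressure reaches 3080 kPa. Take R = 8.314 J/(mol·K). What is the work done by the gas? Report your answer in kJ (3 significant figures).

Isothermal process: W = nRT ln(V₂/V₁) = nRT ln(P₁/P₂).
W = (2.44)(8.314)(251) × ln(851/3080)
  = 5092 × ln(0.2763) = 5092 × -1.286
W_by_gas = -6549 J.

W ≈ -6.55 kJ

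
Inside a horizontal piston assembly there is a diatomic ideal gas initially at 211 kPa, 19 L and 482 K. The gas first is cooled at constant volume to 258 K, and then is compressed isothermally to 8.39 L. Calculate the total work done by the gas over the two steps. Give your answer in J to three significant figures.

Step 1 (isochoric): W = 0 (constant volume).
After step 1: P = 112.9 kPa (V unchanged).
Step 2 (isothermal): W = P₁V₁ ln(V₂/V₁) = (2146) ln(8.39/19) = -1754 J.
W_total = 0 − 1754 = -1754 J.

W_total ≈ -1750 J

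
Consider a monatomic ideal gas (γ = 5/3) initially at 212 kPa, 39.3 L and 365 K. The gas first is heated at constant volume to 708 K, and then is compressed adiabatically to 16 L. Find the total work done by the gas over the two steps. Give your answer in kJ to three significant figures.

Step 1 (isochoric): W = 0 (constant volume).
After step 1: P = 411.2 kPa (V unchanged).
Step 2 (adiabatic): W = (P₁V₁ − P₂V₂)/(γ−1) = (16161 − 29421)/0.667 = -19889 J.
W_total = 0 − 19889 = -19889 J.

W_total ≈ -19.9 kJ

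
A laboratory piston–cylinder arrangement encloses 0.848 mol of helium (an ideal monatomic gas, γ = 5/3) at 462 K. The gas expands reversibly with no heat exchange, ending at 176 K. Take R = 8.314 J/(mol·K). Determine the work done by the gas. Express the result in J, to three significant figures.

W ≈ 3020 J

Adiabatic ⇒ Q = 0, so W_by = −ΔU = nCᵥ(T₁ − T₂).
Cᵥ = 3R/2 = 12.47 J/(mol·K).
W = (0.848)(12.47)(462 − 176) = 3025 J.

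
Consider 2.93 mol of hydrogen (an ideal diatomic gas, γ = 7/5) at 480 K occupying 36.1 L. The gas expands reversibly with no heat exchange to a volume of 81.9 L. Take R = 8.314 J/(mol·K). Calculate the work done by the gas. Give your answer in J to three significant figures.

Adiabatic: TV^(γ−1) = const with γ = 7/5.
T₂ = T₁ (V₁/V₂)^(γ−1) = 480 × (36.1/81.9)^0.4 = 480 × 0.7206 = 345.9 K.
W_by = nCᵥ(T₁ − T₂) = (2.93)(20.79)(480 − 345.9) = 8168 J.

W ≈ 8170 J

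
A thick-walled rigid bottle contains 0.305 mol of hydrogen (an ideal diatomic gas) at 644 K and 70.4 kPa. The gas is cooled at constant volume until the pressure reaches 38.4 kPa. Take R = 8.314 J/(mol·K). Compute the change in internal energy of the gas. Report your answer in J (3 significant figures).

ΔU ≈ -1860 J

Constant volume ⇒ W = 0, so Q = ΔU = nCᵥΔT with Cᵥ = 5R/2 = 20.79 J/(mol·K).
At constant V, T₂/T₁ = P₂/P₁ ⇒ ΔT = T₁(P₂/P₁ − 1) = 644·(38.4/70.4 − 1) = -292.7 K.
ΔU = (0.305)(20.79)(-292.7) = -1856 J.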